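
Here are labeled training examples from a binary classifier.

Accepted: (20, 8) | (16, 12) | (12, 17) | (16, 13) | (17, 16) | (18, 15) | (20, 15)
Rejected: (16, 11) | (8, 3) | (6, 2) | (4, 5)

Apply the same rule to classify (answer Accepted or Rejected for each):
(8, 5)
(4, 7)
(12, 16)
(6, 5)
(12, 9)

Rejected, Rejected, Accepted, Rejected, Rejected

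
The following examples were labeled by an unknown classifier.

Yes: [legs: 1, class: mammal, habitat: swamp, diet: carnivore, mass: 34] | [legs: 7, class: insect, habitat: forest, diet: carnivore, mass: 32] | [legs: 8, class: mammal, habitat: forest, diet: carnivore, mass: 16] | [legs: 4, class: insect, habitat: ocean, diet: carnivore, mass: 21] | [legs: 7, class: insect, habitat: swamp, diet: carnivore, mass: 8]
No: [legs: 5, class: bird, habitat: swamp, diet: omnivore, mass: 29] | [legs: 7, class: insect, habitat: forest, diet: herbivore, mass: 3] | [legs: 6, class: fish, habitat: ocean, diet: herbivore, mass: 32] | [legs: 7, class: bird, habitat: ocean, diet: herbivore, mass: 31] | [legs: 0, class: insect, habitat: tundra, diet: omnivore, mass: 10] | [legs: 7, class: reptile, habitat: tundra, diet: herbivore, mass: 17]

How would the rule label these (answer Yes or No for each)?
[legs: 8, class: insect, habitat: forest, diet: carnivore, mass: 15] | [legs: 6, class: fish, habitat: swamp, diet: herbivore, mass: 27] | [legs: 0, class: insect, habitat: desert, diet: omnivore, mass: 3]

Yes, No, No

One predicate separates the groups cleanly: diet is carnivore.
[legs: 8, class: insect, habitat: forest, diet: carnivore, mass: 15]: diet is carnivore, matches → Yes.
[legs: 6, class: fish, habitat: swamp, diet: herbivore, mass: 27]: diet is herbivore, does not satisfy this → No.
[legs: 0, class: insect, habitat: desert, diet: omnivore, mass: 3]: diet is omnivore, does not satisfy this → No.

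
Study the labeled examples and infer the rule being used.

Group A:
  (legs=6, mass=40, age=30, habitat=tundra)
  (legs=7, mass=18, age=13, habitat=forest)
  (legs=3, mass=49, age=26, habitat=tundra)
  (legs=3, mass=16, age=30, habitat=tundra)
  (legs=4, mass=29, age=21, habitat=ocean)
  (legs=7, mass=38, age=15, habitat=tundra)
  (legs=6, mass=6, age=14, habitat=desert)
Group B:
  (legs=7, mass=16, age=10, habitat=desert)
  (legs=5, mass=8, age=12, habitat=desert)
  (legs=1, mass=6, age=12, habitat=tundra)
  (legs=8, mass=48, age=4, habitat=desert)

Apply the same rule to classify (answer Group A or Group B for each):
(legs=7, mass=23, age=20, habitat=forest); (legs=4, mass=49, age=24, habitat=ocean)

The pattern is that an item is 'Group A' exactly when: age ≥ 13.
(legs=7, mass=23, age=20, habitat=forest): Group A (age = 20).
(legs=4, mass=49, age=24, habitat=ocean): Group A (age = 24).

Group A, Group A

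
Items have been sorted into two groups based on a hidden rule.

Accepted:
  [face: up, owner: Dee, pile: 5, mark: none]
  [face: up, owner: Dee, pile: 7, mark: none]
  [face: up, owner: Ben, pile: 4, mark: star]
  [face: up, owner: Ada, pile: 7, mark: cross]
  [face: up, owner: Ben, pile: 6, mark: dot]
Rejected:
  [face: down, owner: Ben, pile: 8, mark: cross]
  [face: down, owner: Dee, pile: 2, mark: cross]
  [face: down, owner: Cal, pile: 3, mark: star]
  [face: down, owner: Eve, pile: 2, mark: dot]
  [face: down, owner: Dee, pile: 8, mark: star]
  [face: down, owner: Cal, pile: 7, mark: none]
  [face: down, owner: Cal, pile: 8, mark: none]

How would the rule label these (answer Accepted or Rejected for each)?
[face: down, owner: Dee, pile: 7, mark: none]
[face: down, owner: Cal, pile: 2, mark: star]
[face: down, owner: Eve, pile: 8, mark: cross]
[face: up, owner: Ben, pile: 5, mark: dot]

Rejected, Rejected, Rejected, Accepted

Every 'Accepted' example satisfies: face is up. None of the 'Rejected' examples do.
[face: down, owner: Dee, pile: 7, mark: none] → face is down → Rejected.
[face: down, owner: Cal, pile: 2, mark: star] → face is down → Rejected.
[face: down, owner: Eve, pile: 8, mark: cross] → face is down → Rejected.
[face: up, owner: Ben, pile: 5, mark: dot] → face is up → Accepted.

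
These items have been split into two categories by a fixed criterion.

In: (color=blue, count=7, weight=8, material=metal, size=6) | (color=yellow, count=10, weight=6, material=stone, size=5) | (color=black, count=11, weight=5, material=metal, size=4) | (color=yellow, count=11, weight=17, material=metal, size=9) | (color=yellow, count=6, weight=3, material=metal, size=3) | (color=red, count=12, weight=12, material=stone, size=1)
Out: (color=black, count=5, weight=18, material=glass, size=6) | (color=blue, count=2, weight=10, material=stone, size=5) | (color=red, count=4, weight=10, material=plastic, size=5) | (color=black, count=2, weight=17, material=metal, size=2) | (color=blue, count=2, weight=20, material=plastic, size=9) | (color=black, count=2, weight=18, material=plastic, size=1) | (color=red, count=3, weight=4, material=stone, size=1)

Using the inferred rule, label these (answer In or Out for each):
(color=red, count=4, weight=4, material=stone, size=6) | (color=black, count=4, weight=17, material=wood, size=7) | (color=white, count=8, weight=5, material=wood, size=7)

The common property of the 'In' items is: count ≥ 6. No 'Out' item has it.
(color=red, count=4, weight=4, material=stone, size=6): Out (count = 4).
(color=black, count=4, weight=17, material=wood, size=7): Out (count = 4).
(color=white, count=8, weight=5, material=wood, size=7): In (count = 8).

Out, Out, In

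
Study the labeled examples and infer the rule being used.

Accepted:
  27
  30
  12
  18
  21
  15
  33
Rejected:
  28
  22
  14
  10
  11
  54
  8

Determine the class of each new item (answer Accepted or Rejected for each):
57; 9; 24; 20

All 'Accepted' examples share one property — multiple of 3 AND at most 33 — and every 'Rejected' example lacks it.
57 → 57 = 3·19, 57 > 33 → Rejected. 9 → 9 = 3·3, 9 ≤ 33 → Accepted. 24 → 24 = 3·8, 24 ≤ 33 → Accepted. 20 → 20 = 3·6 + 2, 20 ≤ 33 → Rejected.

Rejected, Accepted, Accepted, Rejected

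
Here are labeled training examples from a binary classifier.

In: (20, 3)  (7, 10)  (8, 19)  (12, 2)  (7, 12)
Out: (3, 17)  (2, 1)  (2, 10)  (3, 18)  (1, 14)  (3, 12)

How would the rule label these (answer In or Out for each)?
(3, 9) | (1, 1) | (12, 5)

Out, Out, In

A rule that fits every label: first ≥ 7 — true of each 'In' example, false of each 'Out' one.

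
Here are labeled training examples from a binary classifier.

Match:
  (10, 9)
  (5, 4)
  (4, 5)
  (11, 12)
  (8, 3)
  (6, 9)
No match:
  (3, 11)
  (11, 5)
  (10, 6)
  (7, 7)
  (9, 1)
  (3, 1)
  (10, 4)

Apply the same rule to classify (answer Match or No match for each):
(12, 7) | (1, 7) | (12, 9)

Match, No match, Match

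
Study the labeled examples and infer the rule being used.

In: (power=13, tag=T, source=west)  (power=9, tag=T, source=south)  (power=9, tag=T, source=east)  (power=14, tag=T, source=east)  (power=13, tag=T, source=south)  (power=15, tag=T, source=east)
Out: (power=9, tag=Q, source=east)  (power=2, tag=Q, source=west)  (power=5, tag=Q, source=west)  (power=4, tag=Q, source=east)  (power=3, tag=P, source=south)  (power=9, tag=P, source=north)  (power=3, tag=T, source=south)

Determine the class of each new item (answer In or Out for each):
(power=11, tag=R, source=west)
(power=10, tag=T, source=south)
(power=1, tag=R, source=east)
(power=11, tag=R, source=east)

Out, In, Out, Out

All 'In' examples share one property — tag is T AND power ≥ 4 — and every 'Out' example lacks it.
(power=11, tag=R, source=west) → tag is R, power = 11 → Out. (power=10, tag=T, source=south) → tag is T, power = 10 → In. (power=1, tag=R, source=east) → tag is R, power = 1 → Out. (power=11, tag=R, source=east) → tag is R, power = 11 → Out.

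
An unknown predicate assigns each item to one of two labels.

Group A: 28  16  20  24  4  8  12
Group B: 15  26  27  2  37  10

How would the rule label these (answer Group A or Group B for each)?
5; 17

Rule: multiple of 4. This holds for each 'Group A' example and fails for each 'Group B' one.
Group B: 5, since 5 = 4·1 + 1. Group B: 17, since 17 = 4·4 + 1.

Group B, Group B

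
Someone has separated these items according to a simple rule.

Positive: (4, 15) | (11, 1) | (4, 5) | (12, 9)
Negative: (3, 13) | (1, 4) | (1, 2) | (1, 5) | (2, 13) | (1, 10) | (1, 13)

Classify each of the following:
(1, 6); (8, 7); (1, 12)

The classifier is using: first ≥ 4.

Negative, Positive, Negative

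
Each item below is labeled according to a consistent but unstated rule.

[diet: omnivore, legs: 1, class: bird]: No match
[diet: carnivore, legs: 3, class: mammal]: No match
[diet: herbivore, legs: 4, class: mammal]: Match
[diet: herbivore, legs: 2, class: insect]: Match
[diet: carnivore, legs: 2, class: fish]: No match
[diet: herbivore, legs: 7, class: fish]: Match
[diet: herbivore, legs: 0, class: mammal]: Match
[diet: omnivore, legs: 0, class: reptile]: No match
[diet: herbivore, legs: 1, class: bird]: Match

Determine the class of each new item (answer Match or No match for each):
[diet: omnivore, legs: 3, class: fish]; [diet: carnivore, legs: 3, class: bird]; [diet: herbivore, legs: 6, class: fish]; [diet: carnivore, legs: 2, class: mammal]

No match, No match, Match, No match

Every 'Match' example satisfies: diet is herbivore. None of the 'No match' examples do.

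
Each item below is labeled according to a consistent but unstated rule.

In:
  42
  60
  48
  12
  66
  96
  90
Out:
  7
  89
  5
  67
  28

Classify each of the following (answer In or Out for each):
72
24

In, In

Rule: multiple of 3. This holds for each 'In' example and fails for each 'Out' one.
72 → 72 = 3·24 → In. 24 → 24 = 3·8 → In.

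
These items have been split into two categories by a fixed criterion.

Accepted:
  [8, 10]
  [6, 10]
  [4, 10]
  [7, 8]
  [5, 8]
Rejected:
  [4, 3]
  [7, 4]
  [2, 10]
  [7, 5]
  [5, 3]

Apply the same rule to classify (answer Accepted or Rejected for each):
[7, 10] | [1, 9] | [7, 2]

Accepted, Rejected, Rejected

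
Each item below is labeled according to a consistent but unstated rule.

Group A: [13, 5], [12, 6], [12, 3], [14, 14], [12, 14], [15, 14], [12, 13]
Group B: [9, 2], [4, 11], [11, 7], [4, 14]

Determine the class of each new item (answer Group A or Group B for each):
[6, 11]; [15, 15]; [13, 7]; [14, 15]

Group B, Group A, Group A, Group A

One predicate separates the groups cleanly: first ≥ 12.
Group B: [6, 11], since first 6.
Group A: [15, 15], since first 15.
Group A: [13, 7], since first 13.
Group A: [14, 15], since first 14.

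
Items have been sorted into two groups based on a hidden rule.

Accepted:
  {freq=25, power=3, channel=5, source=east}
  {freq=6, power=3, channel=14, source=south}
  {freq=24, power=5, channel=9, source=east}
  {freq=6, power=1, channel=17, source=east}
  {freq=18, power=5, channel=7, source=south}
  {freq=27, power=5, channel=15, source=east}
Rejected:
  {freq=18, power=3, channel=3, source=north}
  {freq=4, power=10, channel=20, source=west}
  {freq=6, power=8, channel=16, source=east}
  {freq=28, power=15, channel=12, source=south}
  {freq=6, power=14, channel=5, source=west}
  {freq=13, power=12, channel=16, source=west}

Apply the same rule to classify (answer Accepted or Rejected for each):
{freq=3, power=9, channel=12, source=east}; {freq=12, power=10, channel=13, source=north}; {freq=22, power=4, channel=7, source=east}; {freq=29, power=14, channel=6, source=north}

All 'Accepted' examples share one property — channel ≥ 5 AND power ≤ 5 — and every 'Rejected' example lacks it.
{freq=3, power=9, channel=12, source=east}: Rejected (channel = 12, power = 9).
{freq=12, power=10, channel=13, source=north}: Rejected (channel = 13, power = 10).
{freq=22, power=4, channel=7, source=east}: Accepted (channel = 7, power = 4).
{freq=29, power=14, channel=6, source=north}: Rejected (channel = 6, power = 14).

Rejected, Rejected, Accepted, Rejected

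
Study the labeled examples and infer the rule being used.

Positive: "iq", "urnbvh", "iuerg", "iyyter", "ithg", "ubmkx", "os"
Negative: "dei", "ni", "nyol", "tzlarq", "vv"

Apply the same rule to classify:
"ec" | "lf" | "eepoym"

Positive, Negative, Positive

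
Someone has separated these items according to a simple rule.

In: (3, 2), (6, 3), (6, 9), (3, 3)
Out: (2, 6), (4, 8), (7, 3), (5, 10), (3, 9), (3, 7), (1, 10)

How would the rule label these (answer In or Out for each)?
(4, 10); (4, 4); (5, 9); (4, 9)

Out, In, Out, Out

The pattern is that an item is 'In' exactly when: |first − second| ≤ 3.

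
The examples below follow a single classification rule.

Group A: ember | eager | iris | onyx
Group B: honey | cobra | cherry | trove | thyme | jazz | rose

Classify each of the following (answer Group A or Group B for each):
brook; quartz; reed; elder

Group B, Group B, Group B, Group A

'Group A' ⟺ starts with a vowel.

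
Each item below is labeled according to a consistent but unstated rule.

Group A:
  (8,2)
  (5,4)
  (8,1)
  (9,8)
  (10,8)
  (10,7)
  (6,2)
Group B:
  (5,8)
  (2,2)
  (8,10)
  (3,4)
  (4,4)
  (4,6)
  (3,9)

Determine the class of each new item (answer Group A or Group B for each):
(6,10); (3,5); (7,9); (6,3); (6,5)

Group B, Group B, Group B, Group A, Group A

Checking candidate rules against both groups, what survives is: first > second.
(6,10): Group B (6 < 10). (3,5): Group B (3 < 5). (7,9): Group B (7 < 9). (6,3): Group A (6 > 3). (6,5): Group A (6 > 5).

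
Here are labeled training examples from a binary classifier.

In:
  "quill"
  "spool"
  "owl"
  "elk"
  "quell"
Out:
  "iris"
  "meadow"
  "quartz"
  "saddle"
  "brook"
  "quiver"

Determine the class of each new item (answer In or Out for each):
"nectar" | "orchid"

The pattern is that an item is 'In' exactly when: odd length AND contains 'l'.

Out, Out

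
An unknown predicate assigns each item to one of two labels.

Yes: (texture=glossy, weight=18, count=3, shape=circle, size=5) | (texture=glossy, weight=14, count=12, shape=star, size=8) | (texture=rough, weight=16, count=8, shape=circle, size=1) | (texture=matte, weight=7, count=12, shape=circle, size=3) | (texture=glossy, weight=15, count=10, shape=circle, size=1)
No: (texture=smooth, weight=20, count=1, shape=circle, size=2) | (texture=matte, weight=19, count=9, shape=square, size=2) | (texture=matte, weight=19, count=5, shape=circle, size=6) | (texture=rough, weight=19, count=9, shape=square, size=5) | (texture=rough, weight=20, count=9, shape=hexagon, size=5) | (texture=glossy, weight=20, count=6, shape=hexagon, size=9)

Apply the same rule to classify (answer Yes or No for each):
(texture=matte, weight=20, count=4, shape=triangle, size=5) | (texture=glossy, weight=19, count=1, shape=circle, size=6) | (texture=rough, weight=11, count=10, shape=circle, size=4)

No, No, Yes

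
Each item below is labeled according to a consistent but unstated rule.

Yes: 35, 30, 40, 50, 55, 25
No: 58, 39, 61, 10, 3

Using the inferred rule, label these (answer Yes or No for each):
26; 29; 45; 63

The distinguishing property — multiple of 5 AND at least 25 — holds for all the 'Yes' cases and none of the 'No' cases.
26 → 26 = 5·5 + 1, 26 ≥ 25 → No. 29 → 29 = 5·5 + 4, 29 ≥ 25 → No. 45 → 45 = 5·9, 45 ≥ 25 → Yes. 63 → 63 = 5·12 + 3, 63 ≥ 25 → No.

No, No, Yes, No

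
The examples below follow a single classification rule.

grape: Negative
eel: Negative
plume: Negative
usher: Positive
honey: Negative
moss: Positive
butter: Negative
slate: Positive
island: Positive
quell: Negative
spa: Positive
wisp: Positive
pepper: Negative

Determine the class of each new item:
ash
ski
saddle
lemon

Comparing the two groups points to one rule — contains 's'.
ash: Positive (has 's').
ski: Positive (has 's').
saddle: Positive (has 's').
lemon: Negative (no 's').

Positive, Positive, Positive, Negative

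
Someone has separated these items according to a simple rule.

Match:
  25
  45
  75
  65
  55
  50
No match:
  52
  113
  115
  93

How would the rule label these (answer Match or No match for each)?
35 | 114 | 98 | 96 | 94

Match, No match, No match, No match, No match

One predicate separates the groups cleanly: multiple of 5 AND at most 75.
35: 35 = 5·7, 35 ≤ 75, has this property → Match. 114: 114 = 5·22 + 4, 114 > 75, fails the rule → No match. 98: 98 = 5·19 + 3, 98 > 75, fails the rule → No match. 96: 96 = 5·19 + 1, 96 > 75, fails the rule → No match. 94: 94 = 5·18 + 4, 94 > 75, fails the rule → No match.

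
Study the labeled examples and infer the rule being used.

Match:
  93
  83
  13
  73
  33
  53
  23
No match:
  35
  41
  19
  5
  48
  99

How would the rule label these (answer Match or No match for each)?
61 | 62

Checking candidate rules against both groups, what survives is: ends in digit 3.
61: last digit 1 — doesn't qualify, so No match.
62: last digit 2 — doesn't qualify, so No match.

No match, No match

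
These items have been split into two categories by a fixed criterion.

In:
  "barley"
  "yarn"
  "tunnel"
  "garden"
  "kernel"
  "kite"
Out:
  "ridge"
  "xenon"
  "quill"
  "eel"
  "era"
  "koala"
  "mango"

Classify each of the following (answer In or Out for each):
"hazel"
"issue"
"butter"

The simplest hypothesis consistent with all the labels is: even length.
"hazel": Out (length 5). "issue": Out (length 5). "butter": In (length 6).

Out, Out, In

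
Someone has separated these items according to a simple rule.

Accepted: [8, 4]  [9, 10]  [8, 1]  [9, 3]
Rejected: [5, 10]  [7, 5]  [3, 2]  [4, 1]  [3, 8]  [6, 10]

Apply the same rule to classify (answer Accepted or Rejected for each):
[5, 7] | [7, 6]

Rejected, Rejected

Every 'Accepted' example satisfies: first ≥ 8. None of the 'Rejected' examples do.
[5, 7] — first 5, hence Rejected. [7, 6] — first 7, hence Rejected.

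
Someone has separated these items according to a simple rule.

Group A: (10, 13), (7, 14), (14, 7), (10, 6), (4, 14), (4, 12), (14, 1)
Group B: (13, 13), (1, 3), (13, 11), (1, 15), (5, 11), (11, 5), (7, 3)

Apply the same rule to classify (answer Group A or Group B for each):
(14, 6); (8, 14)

The rule appears to be: product is even.
(14, 6): 14·6 = 84, checks out → Group A.
(8, 14): 8·14 = 112, checks out → Group A.

Group A, Group A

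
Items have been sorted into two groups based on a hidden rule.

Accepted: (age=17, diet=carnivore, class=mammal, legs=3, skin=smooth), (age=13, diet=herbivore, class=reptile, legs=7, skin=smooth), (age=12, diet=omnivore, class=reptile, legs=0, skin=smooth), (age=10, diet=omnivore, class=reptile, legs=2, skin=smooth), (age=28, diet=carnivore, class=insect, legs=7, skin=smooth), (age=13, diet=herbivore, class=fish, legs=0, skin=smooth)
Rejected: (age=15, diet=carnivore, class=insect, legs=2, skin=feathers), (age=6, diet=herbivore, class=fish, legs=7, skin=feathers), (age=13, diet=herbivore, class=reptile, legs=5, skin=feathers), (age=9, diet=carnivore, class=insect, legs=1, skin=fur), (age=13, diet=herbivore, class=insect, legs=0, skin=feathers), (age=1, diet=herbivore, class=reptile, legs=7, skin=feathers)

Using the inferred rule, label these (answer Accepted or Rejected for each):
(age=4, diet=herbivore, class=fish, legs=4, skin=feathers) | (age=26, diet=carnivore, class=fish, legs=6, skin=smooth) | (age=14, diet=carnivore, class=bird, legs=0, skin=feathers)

Rejected, Accepted, Rejected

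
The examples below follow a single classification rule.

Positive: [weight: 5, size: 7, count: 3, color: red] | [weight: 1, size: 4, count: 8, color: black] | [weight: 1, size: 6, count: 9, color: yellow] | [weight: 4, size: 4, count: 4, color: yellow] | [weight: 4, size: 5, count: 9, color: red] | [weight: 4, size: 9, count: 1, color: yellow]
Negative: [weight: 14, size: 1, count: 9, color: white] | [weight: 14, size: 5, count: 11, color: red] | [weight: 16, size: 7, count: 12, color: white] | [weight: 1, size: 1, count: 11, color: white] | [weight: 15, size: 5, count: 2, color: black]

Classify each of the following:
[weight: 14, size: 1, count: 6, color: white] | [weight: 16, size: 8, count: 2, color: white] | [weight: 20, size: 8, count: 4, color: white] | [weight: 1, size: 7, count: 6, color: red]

Negative, Negative, Negative, Positive

Every 'Positive' example satisfies: size ≥ 4 AND weight ≤ 5. None of the 'Negative' examples do.
Negative: [weight: 14, size: 1, count: 6, color: white], since size = 1, weight = 14.
Negative: [weight: 16, size: 8, count: 2, color: white], since size = 8, weight = 16.
Negative: [weight: 20, size: 8, count: 4, color: white], since size = 8, weight = 20.
Positive: [weight: 1, size: 7, count: 6, color: red], since size = 7, weight = 1.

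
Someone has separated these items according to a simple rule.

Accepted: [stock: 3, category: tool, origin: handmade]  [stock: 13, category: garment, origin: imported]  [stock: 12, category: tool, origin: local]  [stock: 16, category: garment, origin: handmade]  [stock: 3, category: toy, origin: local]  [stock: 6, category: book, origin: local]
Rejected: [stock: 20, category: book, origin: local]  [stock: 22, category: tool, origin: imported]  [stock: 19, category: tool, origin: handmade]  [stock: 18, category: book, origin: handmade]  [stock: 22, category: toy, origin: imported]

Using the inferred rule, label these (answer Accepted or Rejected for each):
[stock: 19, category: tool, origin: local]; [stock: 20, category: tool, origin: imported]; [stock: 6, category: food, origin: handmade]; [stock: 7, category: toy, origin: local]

Rejected, Rejected, Accepted, Accepted

The rule appears to be: stock ≤ 16.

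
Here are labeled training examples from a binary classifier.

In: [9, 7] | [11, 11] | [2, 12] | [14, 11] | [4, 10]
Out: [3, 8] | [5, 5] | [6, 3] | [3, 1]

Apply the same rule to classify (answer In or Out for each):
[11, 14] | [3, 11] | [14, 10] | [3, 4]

Rule: sum ≥ 14. This holds for each 'In' example and fails for each 'Out' one.
[11, 14]: 11+14 = 25, fits → In. [3, 11]: 3+11 = 14, fits → In. [14, 10]: 14+10 = 24, fits → In. [3, 4]: 3+4 = 7, fails the rule → Out.

In, In, In, Out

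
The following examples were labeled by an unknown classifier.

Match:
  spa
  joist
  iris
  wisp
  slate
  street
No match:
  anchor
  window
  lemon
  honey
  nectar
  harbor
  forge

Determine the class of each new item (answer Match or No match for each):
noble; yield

Looking at the examples, the only property every 'Match' case has and every 'No match' case lacks is: contains 's'.
No match: noble, since no 's'.
No match: yield, since no 's'.

No match, No match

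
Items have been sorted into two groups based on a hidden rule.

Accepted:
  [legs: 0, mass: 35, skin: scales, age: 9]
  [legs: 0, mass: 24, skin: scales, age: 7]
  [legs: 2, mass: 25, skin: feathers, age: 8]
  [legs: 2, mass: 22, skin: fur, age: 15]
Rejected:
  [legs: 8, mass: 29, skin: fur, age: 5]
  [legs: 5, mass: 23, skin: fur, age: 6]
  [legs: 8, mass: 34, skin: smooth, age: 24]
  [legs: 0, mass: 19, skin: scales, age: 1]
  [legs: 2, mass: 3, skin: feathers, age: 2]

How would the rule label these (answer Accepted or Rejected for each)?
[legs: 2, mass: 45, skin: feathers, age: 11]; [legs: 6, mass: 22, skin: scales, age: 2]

Accepted, Rejected

The classifier is using: age ≥ 5 AND legs ≤ 2.
[legs: 2, mass: 45, skin: feathers, age: 11]: Accepted (age = 11, legs = 2).
[legs: 6, mass: 22, skin: scales, age: 2]: Rejected (age = 2, legs = 6).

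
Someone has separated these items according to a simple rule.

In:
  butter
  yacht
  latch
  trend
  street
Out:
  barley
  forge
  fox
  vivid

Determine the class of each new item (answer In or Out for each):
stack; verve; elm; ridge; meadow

One predicate separates the groups cleanly: contains 't'.
stack → has 't' → In.
verve → no 't' → Out.
elm → no 't' → Out.
ridge → no 't' → Out.
meadow → no 't' → Out.

In, Out, Out, Out, Out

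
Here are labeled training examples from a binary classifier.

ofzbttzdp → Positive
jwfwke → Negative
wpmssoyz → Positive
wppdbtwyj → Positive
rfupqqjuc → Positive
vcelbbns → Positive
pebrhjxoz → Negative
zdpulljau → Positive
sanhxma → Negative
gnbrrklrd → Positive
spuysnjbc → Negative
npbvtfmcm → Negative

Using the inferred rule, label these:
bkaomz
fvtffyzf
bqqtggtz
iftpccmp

One predicate separates the groups cleanly: has a double letter.

Negative, Positive, Positive, Positive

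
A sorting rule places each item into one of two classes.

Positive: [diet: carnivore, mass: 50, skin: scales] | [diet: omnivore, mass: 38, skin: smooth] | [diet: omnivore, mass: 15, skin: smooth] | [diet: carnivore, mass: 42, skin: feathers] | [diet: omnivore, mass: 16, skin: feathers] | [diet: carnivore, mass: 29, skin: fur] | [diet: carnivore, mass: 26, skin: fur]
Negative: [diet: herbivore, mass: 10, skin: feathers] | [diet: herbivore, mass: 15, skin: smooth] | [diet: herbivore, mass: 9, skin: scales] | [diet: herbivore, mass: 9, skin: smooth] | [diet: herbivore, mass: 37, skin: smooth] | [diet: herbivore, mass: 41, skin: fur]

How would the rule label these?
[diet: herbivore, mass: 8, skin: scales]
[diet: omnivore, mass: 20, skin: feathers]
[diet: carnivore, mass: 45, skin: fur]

Negative, Positive, Positive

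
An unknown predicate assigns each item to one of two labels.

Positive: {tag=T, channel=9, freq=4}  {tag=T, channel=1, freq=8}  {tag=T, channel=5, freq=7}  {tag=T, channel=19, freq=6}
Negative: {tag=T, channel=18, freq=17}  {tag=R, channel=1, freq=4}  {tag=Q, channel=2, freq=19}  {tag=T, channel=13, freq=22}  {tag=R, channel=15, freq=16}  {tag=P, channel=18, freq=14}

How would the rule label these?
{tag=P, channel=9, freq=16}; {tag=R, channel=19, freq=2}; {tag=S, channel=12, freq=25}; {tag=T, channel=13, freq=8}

Negative, Negative, Negative, Positive

The simplest hypothesis consistent with all the labels is: tag is T AND freq ≤ 8.
{tag=P, channel=9, freq=16}: Negative (tag is P, freq = 16). {tag=R, channel=19, freq=2}: Negative (tag is R, freq = 2). {tag=S, channel=12, freq=25}: Negative (tag is S, freq = 25). {tag=T, channel=13, freq=8}: Positive (tag is T, freq = 8).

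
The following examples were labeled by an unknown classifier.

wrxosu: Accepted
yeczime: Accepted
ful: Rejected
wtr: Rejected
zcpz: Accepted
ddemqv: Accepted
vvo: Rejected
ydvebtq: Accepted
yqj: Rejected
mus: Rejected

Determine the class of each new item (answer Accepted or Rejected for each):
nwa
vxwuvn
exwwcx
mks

Rejected, Accepted, Accepted, Rejected

A rule that fits every label: length ≥ 4 — true of each 'Accepted' example, false of each 'Rejected' one.
nwa: length 3, does not fit → Rejected. vxwuvn: length 6, qualifies → Accepted. exwwcx: length 6, qualifies → Accepted. mks: length 3, does not fit → Rejected.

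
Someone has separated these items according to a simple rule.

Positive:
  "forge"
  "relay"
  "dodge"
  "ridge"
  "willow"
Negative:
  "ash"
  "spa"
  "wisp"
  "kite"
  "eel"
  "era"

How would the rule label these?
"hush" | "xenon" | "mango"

The common property of the 'Positive' items is: length ≥ 5. No 'Negative' item has it.

Negative, Positive, Positive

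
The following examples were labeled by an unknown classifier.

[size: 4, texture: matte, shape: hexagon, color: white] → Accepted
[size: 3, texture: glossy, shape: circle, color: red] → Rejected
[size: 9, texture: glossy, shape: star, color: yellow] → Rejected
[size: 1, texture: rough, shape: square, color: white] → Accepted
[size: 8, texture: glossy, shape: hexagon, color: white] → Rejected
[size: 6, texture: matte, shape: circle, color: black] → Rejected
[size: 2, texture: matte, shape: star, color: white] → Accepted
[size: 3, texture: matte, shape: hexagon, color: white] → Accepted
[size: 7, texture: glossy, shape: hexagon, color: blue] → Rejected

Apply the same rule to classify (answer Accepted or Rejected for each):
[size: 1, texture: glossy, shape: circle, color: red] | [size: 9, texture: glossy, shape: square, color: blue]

Rejected, Rejected

The simplest hypothesis consistent with all the labels is: color is white AND size ≤ 4.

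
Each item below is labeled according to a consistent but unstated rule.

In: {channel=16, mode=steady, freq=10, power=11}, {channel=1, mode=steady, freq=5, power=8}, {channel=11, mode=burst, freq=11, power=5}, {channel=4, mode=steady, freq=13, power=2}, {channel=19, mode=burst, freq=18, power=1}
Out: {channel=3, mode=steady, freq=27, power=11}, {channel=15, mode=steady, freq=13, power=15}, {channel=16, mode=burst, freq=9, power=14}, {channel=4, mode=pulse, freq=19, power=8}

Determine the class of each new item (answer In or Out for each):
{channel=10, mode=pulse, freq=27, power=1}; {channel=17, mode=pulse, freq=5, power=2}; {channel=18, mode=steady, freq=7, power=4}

Out, In, In

All 'In' examples share one property — freq ≤ 18 AND power ≤ 11 — and every 'Out' example lacks it.
{channel=10, mode=pulse, freq=27, power=1} — freq = 27, power = 1, hence Out. {channel=17, mode=pulse, freq=5, power=2} — freq = 5, power = 2, hence In. {channel=18, mode=steady, freq=7, power=4} — freq = 7, power = 4, hence In.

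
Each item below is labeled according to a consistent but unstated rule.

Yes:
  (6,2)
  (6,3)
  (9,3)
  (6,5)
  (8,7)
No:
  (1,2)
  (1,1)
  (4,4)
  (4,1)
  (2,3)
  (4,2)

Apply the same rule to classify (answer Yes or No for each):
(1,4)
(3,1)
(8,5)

No, No, Yes

The simplest hypothesis consistent with all the labels is: first ≥ 5.
(1,4): first 1 — lacks this property, so No.
(3,1): first 3 — lacks this property, so No.
(8,5): first 8 — has this property, so Yes.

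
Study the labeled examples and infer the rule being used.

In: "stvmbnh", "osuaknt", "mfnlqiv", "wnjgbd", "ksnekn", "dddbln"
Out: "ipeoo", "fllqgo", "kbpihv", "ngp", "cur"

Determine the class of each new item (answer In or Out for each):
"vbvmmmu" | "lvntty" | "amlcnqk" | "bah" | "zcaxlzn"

Out, In, In, Out, In

A rule that fits every label: length ≥ 5 AND contains 'n' — true of each 'In' example, false of each 'Out' one.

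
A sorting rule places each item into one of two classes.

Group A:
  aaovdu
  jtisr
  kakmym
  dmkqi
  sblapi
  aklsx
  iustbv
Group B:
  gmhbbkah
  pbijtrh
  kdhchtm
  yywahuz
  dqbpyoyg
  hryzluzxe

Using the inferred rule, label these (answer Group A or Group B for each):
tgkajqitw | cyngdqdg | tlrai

A rule that fits every label: length ≤ 6 — true of each 'Group A' example, false of each 'Group B' one.
tgkajqitw: length 9 — does not fit, so Group B.
cyngdqdg: length 8 — does not fit, so Group B.
tlrai: length 5 — matches, so Group A.

Group B, Group B, Group A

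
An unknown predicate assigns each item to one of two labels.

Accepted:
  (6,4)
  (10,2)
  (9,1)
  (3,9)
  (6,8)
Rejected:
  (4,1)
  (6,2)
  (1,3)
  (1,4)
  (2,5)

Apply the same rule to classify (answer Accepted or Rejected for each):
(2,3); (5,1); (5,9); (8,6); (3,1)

The pattern is that an item is 'Accepted' exactly when: sum ≥ 10.
(2,3) → 2+3 = 5 → Rejected.
(5,1) → 5+1 = 6 → Rejected.
(5,9) → 5+9 = 14 → Accepted.
(8,6) → 8+6 = 14 → Accepted.
(3,1) → 3+1 = 4 → Rejected.

Rejected, Rejected, Accepted, Accepted, Rejected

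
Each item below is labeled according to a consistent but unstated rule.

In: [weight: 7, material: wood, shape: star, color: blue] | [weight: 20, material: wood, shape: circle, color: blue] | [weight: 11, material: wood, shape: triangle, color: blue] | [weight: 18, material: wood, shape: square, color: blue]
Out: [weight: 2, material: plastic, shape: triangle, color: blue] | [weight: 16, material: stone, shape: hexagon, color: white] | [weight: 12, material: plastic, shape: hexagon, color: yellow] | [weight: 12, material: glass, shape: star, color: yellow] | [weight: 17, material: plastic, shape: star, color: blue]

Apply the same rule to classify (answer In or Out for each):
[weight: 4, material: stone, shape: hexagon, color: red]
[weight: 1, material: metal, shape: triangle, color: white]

Out, Out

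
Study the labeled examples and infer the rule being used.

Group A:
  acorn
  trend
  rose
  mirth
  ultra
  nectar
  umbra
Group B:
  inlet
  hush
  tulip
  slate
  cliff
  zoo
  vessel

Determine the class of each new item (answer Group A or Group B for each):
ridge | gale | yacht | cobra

Checking candidate rules against both groups, what survives is: contains 'r'.

Group A, Group B, Group B, Group A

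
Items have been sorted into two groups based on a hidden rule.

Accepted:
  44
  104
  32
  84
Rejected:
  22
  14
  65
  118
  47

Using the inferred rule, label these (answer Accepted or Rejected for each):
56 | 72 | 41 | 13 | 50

The simplest hypothesis consistent with all the labels is: multiple of 4.
56 → 56 = 4·14 → Accepted. 72 → 72 = 4·18 → Accepted. 41 → 41 = 4·10 + 1 → Rejected. 13 → 13 = 4·3 + 1 → Rejected. 50 → 50 = 4·12 + 2 → Rejected.

Accepted, Accepted, Rejected, Rejected, Rejected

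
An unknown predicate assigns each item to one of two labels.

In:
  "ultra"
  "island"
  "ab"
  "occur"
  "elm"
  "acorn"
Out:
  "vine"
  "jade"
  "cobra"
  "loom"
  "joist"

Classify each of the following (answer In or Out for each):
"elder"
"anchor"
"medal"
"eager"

In, In, Out, In

The rule appears to be: starts with a vowel.
In: "elder", since starts with 'e'.
In: "anchor", since starts with 'a'.
Out: "medal", since starts with 'm'.
In: "eager", since starts with 'e'.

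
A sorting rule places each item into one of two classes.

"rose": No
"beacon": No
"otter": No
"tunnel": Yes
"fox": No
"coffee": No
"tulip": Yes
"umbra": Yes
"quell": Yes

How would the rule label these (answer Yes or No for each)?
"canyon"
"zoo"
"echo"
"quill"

No, No, No, Yes

The pattern is that an item is 'Yes' exactly when: contains 'u'.
"canyon": no 'u' — fails this test, so No. "zoo": no 'u' — fails this test, so No. "echo": no 'u' — fails this test, so No. "quill": has 'u' — checks out, so Yes.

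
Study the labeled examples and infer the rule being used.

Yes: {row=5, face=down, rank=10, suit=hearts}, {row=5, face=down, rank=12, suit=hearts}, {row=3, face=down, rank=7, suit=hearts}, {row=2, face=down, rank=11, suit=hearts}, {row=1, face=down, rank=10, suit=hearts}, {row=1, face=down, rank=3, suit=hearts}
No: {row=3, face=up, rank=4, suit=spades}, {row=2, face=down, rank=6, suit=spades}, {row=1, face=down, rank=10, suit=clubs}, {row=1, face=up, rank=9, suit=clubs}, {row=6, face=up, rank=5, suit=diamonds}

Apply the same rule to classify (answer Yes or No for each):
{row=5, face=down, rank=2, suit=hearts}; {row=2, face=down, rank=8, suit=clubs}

Yes, No

The pattern is that an item is 'Yes' exactly when: suit is hearts.
{row=5, face=down, rank=2, suit=hearts}: Yes (suit is hearts). {row=2, face=down, rank=8, suit=clubs}: No (suit is clubs).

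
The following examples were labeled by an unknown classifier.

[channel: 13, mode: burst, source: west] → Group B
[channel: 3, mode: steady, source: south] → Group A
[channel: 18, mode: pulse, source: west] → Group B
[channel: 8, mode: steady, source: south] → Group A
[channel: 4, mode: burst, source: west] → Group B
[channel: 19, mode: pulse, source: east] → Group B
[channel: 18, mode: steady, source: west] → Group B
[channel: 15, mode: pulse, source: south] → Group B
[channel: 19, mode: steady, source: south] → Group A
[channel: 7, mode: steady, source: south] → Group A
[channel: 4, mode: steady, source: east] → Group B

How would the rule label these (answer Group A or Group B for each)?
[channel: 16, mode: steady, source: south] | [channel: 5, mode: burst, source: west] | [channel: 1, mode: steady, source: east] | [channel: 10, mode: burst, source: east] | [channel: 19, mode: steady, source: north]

The classifier is using: source is south AND mode is steady.
[channel: 16, mode: steady, source: south]: Group A (source is south, mode is steady). [channel: 5, mode: burst, source: west]: Group B (source is west, mode is burst). [channel: 1, mode: steady, source: east]: Group B (source is east, mode is steady). [channel: 10, mode: burst, source: east]: Group B (source is east, mode is burst). [channel: 19, mode: steady, source: north]: Group B (source is north, mode is steady).

Group A, Group B, Group B, Group B, Group B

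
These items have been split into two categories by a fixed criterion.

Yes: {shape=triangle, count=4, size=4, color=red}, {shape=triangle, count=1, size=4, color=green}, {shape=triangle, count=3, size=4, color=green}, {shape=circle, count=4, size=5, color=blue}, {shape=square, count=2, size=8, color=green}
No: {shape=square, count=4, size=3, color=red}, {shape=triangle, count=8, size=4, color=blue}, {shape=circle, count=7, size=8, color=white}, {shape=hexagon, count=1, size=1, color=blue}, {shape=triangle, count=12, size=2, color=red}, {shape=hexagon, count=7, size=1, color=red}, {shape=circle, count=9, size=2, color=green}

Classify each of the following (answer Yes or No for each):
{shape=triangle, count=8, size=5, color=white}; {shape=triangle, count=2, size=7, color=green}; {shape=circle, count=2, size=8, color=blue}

The common property of the 'Yes' items is: size ≥ 4 AND count ≤ 4. No 'No' item has it.

No, Yes, Yes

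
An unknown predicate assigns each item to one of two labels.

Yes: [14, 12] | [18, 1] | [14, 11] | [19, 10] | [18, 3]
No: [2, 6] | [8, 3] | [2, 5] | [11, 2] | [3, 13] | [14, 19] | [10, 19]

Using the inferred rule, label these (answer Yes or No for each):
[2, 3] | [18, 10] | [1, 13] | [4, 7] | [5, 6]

The simplest hypothesis consistent with all the labels is: first > second AND sum ≥ 16.

No, Yes, No, No, No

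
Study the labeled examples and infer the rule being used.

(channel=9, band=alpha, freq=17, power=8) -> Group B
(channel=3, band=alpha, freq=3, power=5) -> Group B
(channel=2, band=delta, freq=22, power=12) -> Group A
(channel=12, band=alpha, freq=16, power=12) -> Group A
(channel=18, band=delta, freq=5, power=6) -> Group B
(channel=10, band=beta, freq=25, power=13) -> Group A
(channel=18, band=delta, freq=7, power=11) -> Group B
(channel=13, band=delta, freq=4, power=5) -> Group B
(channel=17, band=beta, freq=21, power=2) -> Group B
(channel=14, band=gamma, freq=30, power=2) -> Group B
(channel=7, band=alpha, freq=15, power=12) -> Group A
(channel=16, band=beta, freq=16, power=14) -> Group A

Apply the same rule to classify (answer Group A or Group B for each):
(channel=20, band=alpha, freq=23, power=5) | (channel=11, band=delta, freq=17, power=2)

Group B, Group B

Every 'Group A' example satisfies: power ≥ 12. None of the 'Group B' examples do.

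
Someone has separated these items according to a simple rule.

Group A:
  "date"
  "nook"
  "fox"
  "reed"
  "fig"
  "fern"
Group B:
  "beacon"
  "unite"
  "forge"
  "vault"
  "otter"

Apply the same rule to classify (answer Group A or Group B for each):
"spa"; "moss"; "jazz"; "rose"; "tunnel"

'Group A' ⟺ length ≤ 4.
"spa": length 3 — passes, so Group A. "moss": length 4 — passes, so Group A. "jazz": length 4 — passes, so Group A. "rose": length 4 — passes, so Group A. "tunnel": length 6 — fails this test, so Group B.

Group A, Group A, Group A, Group A, Group B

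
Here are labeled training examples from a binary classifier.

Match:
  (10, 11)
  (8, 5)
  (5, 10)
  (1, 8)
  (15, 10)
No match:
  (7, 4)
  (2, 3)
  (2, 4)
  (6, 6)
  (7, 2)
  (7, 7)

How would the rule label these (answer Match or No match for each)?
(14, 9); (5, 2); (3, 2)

Match, No match, No match

Rule: max ≥ 8. This holds for each 'Match' example and fails for each 'No match' one.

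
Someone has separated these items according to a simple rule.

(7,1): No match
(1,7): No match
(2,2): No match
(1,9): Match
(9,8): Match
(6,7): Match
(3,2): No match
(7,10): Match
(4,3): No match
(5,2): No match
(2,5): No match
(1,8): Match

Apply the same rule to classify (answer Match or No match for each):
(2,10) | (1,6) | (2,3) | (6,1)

Match, No match, No match, No match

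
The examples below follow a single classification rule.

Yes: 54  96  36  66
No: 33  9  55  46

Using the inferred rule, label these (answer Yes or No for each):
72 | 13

Yes, No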